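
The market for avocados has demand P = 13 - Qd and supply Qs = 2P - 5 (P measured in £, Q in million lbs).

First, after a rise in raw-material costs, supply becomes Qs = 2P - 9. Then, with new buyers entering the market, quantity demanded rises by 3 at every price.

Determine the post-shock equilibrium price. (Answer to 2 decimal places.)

8.33

Initially, 13 - P = 2P - 5, so 18 = 3P and P = 6, Q = 7.
The shock moves the curves to Qd = 16 - P and Qs = 2P - 9.
Clearing the new market: 16 - P = 2P - 9, so P = 25/3 ≈ 8.3333 and Q = 23/3 ≈ 7.6667.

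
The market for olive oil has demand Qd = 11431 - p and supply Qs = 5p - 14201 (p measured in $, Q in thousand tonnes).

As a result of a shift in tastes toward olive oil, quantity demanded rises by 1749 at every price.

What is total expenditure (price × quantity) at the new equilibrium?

39321397.75

Initially, 11431 - p = 5p - 14201, so 25632 = 6p and p = 4272, Q = 7159.
With the change applied: demand Qd = 13180 - p, supply Qs = 5p - 14201.
New equilibrium: 13180 - p = 5p - 14201 ⇒ 27381 = 6p ⇒ p = 4563.5, Q = 8616.5.
New expenditure = 4563.5 × 8616.5 = 39321397.75.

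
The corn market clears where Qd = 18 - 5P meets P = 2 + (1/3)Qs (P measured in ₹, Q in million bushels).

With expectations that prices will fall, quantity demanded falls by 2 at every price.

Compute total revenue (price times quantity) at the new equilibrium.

Solve the original market: 18 - 5P = 3P - 6, hence P = 3 and Q = 3.
After the shift, demand is Qd = 16 - 5P and supply is Qs = 3P - 6.
Setting them equal: 16 - 5P = 3P - 6 → 22 = 8P, so P = 2.75 and Q = 2.25.
New expenditure = 2.75 × 2.25 = 6.1875.

6.1875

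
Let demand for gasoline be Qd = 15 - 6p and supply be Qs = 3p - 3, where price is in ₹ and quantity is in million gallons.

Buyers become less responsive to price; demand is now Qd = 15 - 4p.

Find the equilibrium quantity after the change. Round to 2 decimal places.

Before the shock: 15 - 6p = 3p - 3 ⇒ 18 = 9p ⇒ p = 2, Q = 3.
With the change applied: demand Qd = 15 - 4p, supply Qs = 3p - 3.
Setting them equal: 15 - 4p = 3p - 3 → 18 = 7p, so p = 18/7 ≈ 2.5714 and Q = 33/7 ≈ 4.7143.

4.71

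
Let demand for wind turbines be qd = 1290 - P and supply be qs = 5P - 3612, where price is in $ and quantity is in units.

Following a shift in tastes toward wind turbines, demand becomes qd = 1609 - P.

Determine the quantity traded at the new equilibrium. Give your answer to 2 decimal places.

738.83

Solve the original market: 1290 - P = 5P - 3612, hence P = 817 and q = 473.
The new curves are qd = 1609 - P (demand) and qs = 5P - 3612 (supply).
Equate the new curves: 1609 - P = 5P - 3612, giving 5221 = 6P, P = 5221/6 ≈ 870.1667, q = 4433/6 ≈ 738.8333.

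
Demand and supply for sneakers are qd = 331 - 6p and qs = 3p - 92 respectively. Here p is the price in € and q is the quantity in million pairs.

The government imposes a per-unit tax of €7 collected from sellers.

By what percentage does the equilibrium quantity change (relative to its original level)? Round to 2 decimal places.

Original equilibrium: 331 - 6p = 3p - 92 gives 423 = 9p, so p = 47 and q = 49.
Since sellers keep the price net of the tax, the effective supply curve becomes qs = 3p - 113.
New equilibrium: 331 - 6p = 3p - 113 ⇒ 444 = 9p ⇒ p = 148/3 ≈ 49.3333, q = 35.
%Δq = (35 − 49) / 49 × 100 = -28.57%.

-28.57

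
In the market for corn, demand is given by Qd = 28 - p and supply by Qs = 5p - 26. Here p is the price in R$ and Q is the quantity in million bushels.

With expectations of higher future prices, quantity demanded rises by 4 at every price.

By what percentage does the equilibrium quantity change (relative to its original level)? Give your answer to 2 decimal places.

+17.54

Solve the original market: 28 - p = 5p - 26, hence p = 9 and Q = 19.
With the change applied: demand Qd = 32 - p, supply Qs = 5p - 26.
New equilibrium: 32 - p = 5p - 26 ⇒ 58 = 6p ⇒ p = 29/3 ≈ 9.6667, Q = 67/3 ≈ 22.3333.
%ΔQ = (22.3333 − 19) / 19 × 100 = +17.54%.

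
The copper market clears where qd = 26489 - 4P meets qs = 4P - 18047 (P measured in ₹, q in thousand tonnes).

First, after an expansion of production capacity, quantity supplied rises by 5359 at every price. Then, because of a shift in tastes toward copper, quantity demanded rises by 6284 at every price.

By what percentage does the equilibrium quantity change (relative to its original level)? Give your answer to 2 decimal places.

Initially, 26489 - 4P = 4P - 18047, so 44536 = 8P and P = 5567, q = 4221.
The shock moves the curves to qd = 32773 - 4P and qs = 4P - 12688.
Setting them equal: 32773 - 4P = 4P - 12688 → 45461 = 8P, so P = 5682.625 and q = 10042.5.
%Δq = (10042.5 − 4221) / 4221 × 100 = +137.92%.

+137.92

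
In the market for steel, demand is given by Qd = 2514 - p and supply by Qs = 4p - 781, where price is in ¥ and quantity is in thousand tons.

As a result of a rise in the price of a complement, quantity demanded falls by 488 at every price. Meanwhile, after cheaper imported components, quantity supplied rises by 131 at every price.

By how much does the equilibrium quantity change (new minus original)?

-364.2

Original equilibrium: 2514 - p = 4p - 781 gives 3295 = 5p, so p = 659 and Q = 1855.
The new curves are Qd = 2026 - p (demand) and Qs = 4p - 650 (supply).
New equilibrium: 2026 - p = 4p - 650 ⇒ 2676 = 5p ⇒ p = 535.2, Q = 1490.8.
ΔQ = 1490.8 − 1855 = -364.2.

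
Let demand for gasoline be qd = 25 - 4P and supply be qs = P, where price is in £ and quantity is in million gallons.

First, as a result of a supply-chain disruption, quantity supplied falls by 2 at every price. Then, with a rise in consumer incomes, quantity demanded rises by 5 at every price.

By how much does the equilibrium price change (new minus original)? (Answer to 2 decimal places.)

Initially, 25 - 4P = P, so 25 = 5P and P = 5, q = 5.
The new curves are qd = 30 - 4P (demand) and qs = P - 2 (supply).
Equate the new curves: 30 - 4P = P - 2, giving 32 = 5P, P = 6.4, q = 4.4.
ΔP = 6.4 − 5 = +1.40.

+1.40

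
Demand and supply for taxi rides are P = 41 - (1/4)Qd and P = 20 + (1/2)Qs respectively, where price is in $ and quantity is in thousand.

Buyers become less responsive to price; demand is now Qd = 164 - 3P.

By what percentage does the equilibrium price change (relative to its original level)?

Initially, 164 - 4P = 2P - 40, so 204 = 6P and P = 34, Q = 28.
With the change applied: demand Qd = 164 - 3P, supply Qs = 2P - 40.
Clearing the new market: 164 - 3P = 2P - 40, so P = 40.8 and Q = 41.6.
%ΔP = (40.8 − 34) / 34 × 100 = +20%.

+20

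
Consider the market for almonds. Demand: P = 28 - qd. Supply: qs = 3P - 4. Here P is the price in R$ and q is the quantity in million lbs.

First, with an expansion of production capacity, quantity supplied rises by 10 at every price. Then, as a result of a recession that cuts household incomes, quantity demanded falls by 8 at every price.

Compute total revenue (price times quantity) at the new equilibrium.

57.75

Before the shock: 28 - P = 3P - 4 ⇒ 32 = 4P ⇒ P = 8, q = 20.
The shock moves the curves to qd = 20 - P and qs = 3P + 6.
Equate the new curves: 20 - P = 3P + 6, giving 14 = 4P, P = 3.5, q = 16.5.
New expenditure = 3.5 × 16.5 = 57.75.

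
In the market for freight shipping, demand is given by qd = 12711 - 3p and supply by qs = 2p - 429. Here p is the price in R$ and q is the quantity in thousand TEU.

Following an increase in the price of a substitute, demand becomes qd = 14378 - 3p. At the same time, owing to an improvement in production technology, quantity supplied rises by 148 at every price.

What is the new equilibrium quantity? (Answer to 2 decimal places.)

5582.60

Initially, 12711 - 3p = 2p - 429, so 13140 = 5p and p = 2628, q = 4827.
The shock moves the curves to qd = 14378 - 3p and qs = 2p - 281.
New equilibrium: 14378 - 3p = 2p - 281 ⇒ 14659 = 5p ⇒ p = 2931.8, q = 5582.6.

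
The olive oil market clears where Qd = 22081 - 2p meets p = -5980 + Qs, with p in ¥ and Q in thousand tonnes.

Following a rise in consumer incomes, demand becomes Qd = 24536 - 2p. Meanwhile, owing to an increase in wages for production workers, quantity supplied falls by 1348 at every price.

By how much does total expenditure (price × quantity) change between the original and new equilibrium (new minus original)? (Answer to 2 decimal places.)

+13851228.78

Original equilibrium: 22081 - 2p = p + 5980 gives 16101 = 3p, so p = 5367 and Q = 11347.
After the shift, demand is Qd = 24536 - 2p and supply is Qs = p + 4632.
Setting them equal: 24536 - 2p = p + 4632 → 19904 = 3p, so p = 19904/3 ≈ 6634.6667 and Q = 33800/3 ≈ 11266.6667.
Expenditure moves from 5367×11347 = 60899349 to 6634.6667×11266.6667 = 74750577.7778; change = +13851228.78.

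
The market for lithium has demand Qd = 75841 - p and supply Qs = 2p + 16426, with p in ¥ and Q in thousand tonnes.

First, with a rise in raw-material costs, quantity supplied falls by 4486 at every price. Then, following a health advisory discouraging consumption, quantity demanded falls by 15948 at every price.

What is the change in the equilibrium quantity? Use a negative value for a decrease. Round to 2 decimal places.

-12127.33

Before the shock: 75841 - p = 2p + 16426 ⇒ 59415 = 3p ⇒ p = 19805, Q = 56036.
The shock moves the curves to Qd = 59893 - p and Qs = 2p + 11940.
New equilibrium: 59893 - p = 2p + 11940 ⇒ 47953 = 3p ⇒ p = 47953/3 ≈ 15984.3333, Q = 131726/3 ≈ 43908.6667.
ΔQ = 43908.6667 − 56036 = -12127.33.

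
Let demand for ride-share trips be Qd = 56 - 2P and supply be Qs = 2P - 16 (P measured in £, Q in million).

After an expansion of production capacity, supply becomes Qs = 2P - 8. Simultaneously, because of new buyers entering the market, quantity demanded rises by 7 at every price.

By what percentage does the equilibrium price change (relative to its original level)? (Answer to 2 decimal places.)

-1.39

Before the shock: 56 - 2P = 2P - 16 ⇒ 72 = 4P ⇒ P = 18, Q = 20.
After the shift, demand is Qd = 63 - 2P and supply is Qs = 2P - 8.
Equate the new curves: 63 - 2P = 2P - 8, giving 71 = 4P, P = 17.75, Q = 27.5.
%ΔP = (17.75 − 18) / 18 × 100 = -1.39%.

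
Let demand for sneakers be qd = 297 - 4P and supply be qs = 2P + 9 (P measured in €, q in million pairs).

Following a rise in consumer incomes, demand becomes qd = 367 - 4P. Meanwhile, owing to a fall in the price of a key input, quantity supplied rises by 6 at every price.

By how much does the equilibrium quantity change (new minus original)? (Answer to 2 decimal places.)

+27.33

Solve the original market: 297 - 4P = 2P + 9, hence P = 48 and q = 105.
The shock moves the curves to qd = 367 - 4P and qs = 2P + 15.
Equate the new curves: 367 - 4P = 2P + 15, giving 352 = 6P, P = 176/3 ≈ 58.6667, q = 397/3 ≈ 132.3333.
Δq = 132.3333 − 105 = +27.33.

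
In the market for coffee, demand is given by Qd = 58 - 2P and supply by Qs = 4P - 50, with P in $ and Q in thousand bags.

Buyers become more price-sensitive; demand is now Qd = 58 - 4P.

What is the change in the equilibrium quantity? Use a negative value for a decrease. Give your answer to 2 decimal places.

-18.00

Solve the original market: 58 - 2P = 4P - 50, hence P = 18 and Q = 22.
With the change applied: demand Qd = 58 - 4P, supply Qs = 4P - 50.
Equate the new curves: 58 - 4P = 4P - 50, giving 108 = 8P, P = 13.5, Q = 4.
ΔQ = 4 − 22 = -18.00.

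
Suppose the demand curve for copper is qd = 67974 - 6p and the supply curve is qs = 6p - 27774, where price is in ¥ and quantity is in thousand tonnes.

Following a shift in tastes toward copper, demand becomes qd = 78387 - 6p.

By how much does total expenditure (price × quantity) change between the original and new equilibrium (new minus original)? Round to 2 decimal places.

Initially, 67974 - 6p = 6p - 27774, so 95748 = 12p and p = 7979, q = 20100.
The shock moves the curves to qd = 78387 - 6p and qs = 6p - 27774.
Setting them equal: 78387 - 6p = 6p - 27774 → 106161 = 12p, so p = 8846.75 and q = 25306.5.
Expenditure moves from 7979×20100 = 160377900 to 8846.75×25306.5 = 223880278.875; change = +63502378.88.

+63502378.88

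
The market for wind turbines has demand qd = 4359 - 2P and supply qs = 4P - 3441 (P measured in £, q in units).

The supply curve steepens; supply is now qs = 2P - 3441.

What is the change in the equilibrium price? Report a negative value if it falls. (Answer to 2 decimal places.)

Before the shock: 4359 - 2P = 4P - 3441 ⇒ 7800 = 6P ⇒ P = 1300, q = 1759.
After the shift, demand is qd = 4359 - 2P and supply is qs = 2P - 3441.
New equilibrium: 4359 - 2P = 2P - 3441 ⇒ 7800 = 4P ⇒ P = 1950, q = 459.
ΔP = 1950 − 1300 = +650.00.

+650.00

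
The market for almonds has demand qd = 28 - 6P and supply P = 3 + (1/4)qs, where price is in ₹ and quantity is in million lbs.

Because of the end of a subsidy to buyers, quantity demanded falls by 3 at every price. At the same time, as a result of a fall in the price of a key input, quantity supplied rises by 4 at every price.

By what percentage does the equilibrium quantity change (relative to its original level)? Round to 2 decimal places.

Initially, 28 - 6P = 4P - 12, so 40 = 10P and P = 4, q = 4.
The shock moves the curves to qd = 25 - 6P and qs = 4P - 8.
Equate the new curves: 25 - 6P = 4P - 8, giving 33 = 10P, P = 3.3, q = 5.2.
%Δq = (5.2 − 4) / 4 × 100 = +30.00%.

+30.00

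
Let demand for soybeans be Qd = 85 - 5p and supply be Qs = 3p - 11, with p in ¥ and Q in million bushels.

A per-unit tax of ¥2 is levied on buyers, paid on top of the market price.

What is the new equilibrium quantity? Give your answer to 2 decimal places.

Before the shock: 85 - 5p = 3p - 11 ⇒ 96 = 8p ⇒ p = 12, Q = 25.
Since buyers pay the price plus the tax, the effective demand curve becomes Qd = 75 - 5p.
New equilibrium: 75 - 5p = 3p - 11 ⇒ 86 = 8p ⇒ p = 10.75, Q = 21.25.

21.25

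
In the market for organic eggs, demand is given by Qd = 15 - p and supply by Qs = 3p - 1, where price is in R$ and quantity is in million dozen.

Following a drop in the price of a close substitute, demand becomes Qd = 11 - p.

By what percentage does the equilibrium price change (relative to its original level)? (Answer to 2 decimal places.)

Solve the original market: 15 - p = 3p - 1, hence p = 4 and Q = 11.
The shock moves the curves to Qd = 11 - p and Qs = 3p - 1.
Clearing the new market: 11 - p = 3p - 1, so p = 3 and Q = 8.
%Δp = (3 − 4) / 4 × 100 = -25.00%.

-25.00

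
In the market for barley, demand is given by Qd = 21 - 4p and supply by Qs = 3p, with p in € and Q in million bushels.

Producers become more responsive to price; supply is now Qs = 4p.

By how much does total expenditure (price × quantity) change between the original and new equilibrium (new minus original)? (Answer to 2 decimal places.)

+0.56

Solve the original market: 21 - 4p = 3p, hence p = 3 and Q = 9.
The new curves are Qd = 21 - 4p (demand) and Qs = 4p (supply).
Clearing the new market: 21 - 4p = 4p, so p = 2.625 and Q = 10.5.
Expenditure moves from 3×9 = 27 to 2.625×10.5 = 27.5625; change = +0.56.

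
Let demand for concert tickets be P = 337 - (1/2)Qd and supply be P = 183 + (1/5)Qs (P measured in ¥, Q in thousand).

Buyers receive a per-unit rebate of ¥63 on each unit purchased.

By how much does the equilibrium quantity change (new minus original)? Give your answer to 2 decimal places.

Solve the original market: 674 - 2P = 5P - 915, hence P = 227 and Q = 220.
Since buyers' out-of-pocket price is the market price minus the rebate, the effective demand curve becomes Qd = 800 - 2P.
Equate the new curves: 800 - 2P = 5P - 915, giving 1715 = 7P, P = 245, Q = 310.
ΔQ = 310 − 220 = +90.00.

+90.00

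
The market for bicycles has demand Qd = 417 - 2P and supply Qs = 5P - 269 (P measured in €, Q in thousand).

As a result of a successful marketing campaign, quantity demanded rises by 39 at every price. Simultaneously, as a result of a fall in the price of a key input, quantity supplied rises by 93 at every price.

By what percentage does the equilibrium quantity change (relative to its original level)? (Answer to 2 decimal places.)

Original equilibrium: 417 - 2P = 5P - 269 gives 686 = 7P, so P = 98 and Q = 221.
The new curves are Qd = 456 - 2P (demand) and Qs = 5P - 176 (supply).
New equilibrium: 456 - 2P = 5P - 176 ⇒ 632 = 7P ⇒ P = 632/7 ≈ 90.2857, Q = 1928/7 ≈ 275.4286.
%ΔQ = (275.4286 − 221) / 221 × 100 = +24.63%.

+24.63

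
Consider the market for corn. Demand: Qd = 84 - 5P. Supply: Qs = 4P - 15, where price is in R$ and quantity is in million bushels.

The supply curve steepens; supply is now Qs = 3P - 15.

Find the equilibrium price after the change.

Before the shock: 84 - 5P = 4P - 15 ⇒ 99 = 9P ⇒ P = 11, Q = 29.
The shock moves the curves to Qd = 84 - 5P and Qs = 3P - 15.
Clearing the new market: 84 - 5P = 3P - 15, so P = 12.375 and Q = 22.125.

12.375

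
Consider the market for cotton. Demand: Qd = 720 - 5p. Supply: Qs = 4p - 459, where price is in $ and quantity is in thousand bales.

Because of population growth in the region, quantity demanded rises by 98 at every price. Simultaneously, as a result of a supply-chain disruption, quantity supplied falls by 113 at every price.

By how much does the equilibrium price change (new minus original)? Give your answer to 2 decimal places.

+23.44

Solve the original market: 720 - 5p = 4p - 459, hence p = 131 and Q = 65.
The shock moves the curves to Qd = 818 - 5p and Qs = 4p - 572.
New equilibrium: 818 - 5p = 4p - 572 ⇒ 1390 = 9p ⇒ p = 1390/9 ≈ 154.4444, Q = 412/9 ≈ 45.7778.
Δp = 154.4444 − 131 = +23.44.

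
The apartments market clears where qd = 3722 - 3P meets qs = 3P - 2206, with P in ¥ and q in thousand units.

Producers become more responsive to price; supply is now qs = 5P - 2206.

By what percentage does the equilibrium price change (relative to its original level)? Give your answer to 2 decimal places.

Before the shock: 3722 - 3P = 3P - 2206 ⇒ 5928 = 6P ⇒ P = 988, q = 758.
The new curves are qd = 3722 - 3P (demand) and qs = 5P - 2206 (supply).
New equilibrium: 3722 - 3P = 5P - 2206 ⇒ 5928 = 8P ⇒ P = 741, q = 1499.
%ΔP = (741 − 988) / 988 × 100 = -25.00%.

-25.00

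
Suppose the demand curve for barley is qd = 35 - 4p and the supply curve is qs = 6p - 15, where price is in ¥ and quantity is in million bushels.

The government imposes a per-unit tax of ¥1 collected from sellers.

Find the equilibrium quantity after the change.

Original equilibrium: 35 - 4p = 6p - 15 gives 50 = 10p, so p = 5 and q = 15.
Since sellers keep the price net of the tax, the effective supply curve becomes qs = 6p - 21.
Setting them equal: 35 - 4p = 6p - 21 → 56 = 10p, so p = 5.6 and q = 12.6.

12.6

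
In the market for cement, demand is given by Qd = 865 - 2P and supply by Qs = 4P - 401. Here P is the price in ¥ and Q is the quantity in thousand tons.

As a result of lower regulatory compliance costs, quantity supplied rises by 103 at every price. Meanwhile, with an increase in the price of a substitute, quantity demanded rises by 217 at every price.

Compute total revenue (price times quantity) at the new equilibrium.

Original equilibrium: 865 - 2P = 4P - 401 gives 1266 = 6P, so P = 211 and Q = 443.
The new curves are Qd = 1082 - 2P (demand) and Qs = 4P - 298 (supply).
Setting them equal: 1082 - 2P = 4P - 298 → 1380 = 6P, so P = 230 and Q = 622.
New expenditure = 230 × 622 = 143060.

143060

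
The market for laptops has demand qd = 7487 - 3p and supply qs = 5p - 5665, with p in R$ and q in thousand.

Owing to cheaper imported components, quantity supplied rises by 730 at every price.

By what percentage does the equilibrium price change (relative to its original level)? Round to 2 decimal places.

Solve the original market: 7487 - 3p = 5p - 5665, hence p = 1644 and q = 2555.
The shock moves the curves to qd = 7487 - 3p and qs = 5p - 4935.
New equilibrium: 7487 - 3p = 5p - 4935 ⇒ 12422 = 8p ⇒ p = 1552.75, q = 2828.75.
%Δp = (1552.75 − 1644) / 1644 × 100 = -5.55%.

-5.55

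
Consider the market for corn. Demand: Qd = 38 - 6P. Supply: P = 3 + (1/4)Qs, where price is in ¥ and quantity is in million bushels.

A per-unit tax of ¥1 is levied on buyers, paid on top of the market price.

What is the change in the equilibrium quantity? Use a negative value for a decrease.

-2.4

Initially, 38 - 6P = 4P - 12, so 50 = 10P and P = 5, Q = 8.
Since buyers pay the price plus the tax, the effective demand curve becomes Qd = 32 - 6P.
Clearing the new market: 32 - 6P = 4P - 12, so P = 4.4 and Q = 5.6.
ΔQ = 5.6 − 8 = -2.4.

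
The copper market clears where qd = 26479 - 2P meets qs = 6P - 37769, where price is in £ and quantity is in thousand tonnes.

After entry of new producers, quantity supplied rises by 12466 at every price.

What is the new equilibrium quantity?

Initially, 26479 - 2P = 6P - 37769, so 64248 = 8P and P = 8031, q = 10417.
With the change applied: demand qd = 26479 - 2P, supply qs = 6P - 25303.
New equilibrium: 26479 - 2P = 6P - 25303 ⇒ 51782 = 8P ⇒ P = 6472.75, q = 13533.5.

13533.5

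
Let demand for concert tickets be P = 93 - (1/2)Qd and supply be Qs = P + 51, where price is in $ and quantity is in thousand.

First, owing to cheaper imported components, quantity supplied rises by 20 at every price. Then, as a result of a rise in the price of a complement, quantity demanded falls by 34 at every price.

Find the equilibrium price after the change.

27

Original equilibrium: 186 - 2P = P + 51 gives 135 = 3P, so P = 45 and Q = 96.
The new curves are Qd = 152 - 2P (demand) and Qs = P + 71 (supply).
Equate the new curves: 152 - 2P = P + 71, giving 81 = 3P, P = 27, Q = 98.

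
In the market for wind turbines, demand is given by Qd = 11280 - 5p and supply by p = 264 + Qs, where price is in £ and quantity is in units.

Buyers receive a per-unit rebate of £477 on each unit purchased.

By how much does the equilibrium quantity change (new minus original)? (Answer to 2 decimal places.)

+397.50

Original equilibrium: 11280 - 5p = p - 264 gives 11544 = 6p, so p = 1924 and Q = 1660.
Since buyers' out-of-pocket price is the market price minus the rebate, the effective demand curve becomes Qd = 13665 - 5p.
New equilibrium: 13665 - 5p = p - 264 ⇒ 13929 = 6p ⇒ p = 2321.5, Q = 2057.5.
ΔQ = 2057.5 − 1660 = +397.50.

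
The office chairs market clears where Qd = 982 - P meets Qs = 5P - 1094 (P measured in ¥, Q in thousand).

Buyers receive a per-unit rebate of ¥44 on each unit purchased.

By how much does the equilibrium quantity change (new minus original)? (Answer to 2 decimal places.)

+36.67

Initially, 982 - P = 5P - 1094, so 2076 = 6P and P = 346, Q = 636.
Since buyers' out-of-pocket price is the market price minus the rebate, the effective demand curve becomes Qd = 1026 - P.
Equate the new curves: 1026 - P = 5P - 1094, giving 2120 = 6P, P = 1060/3 ≈ 353.3333, Q = 2018/3 ≈ 672.6667.
ΔQ = 672.6667 − 636 = +36.67.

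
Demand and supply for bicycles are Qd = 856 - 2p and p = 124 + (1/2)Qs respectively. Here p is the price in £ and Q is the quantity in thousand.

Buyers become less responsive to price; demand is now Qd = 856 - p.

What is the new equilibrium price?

368

Before the shock: 856 - 2p = 2p - 248 ⇒ 1104 = 4p ⇒ p = 276, Q = 304.
After the shift, demand is Qd = 856 - p and supply is Qs = 2p - 248.
Setting them equal: 856 - p = 2p - 248 → 1104 = 3p, so p = 368 and Q = 488.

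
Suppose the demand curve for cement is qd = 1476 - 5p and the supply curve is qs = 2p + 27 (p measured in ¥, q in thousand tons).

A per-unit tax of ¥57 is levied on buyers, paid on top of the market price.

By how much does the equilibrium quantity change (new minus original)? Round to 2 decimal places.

-81.43

Initially, 1476 - 5p = 2p + 27, so 1449 = 7p and p = 207, q = 441.
Since buyers pay the price plus the tax, the effective demand curve becomes qd = 1191 - 5p.
Clearing the new market: 1191 - 5p = 2p + 27, so p = 1164/7 ≈ 166.2857 and q = 2517/7 ≈ 359.5714.
Δq = 359.5714 − 441 = -81.43.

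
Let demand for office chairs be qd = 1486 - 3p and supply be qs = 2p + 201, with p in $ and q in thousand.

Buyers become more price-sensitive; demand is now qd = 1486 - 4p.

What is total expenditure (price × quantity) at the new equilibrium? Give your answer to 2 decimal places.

Solve the original market: 1486 - 3p = 2p + 201, hence p = 257 and q = 715.
With the change applied: demand qd = 1486 - 4p, supply qs = 2p + 201.
New equilibrium: 1486 - 4p = 2p + 201 ⇒ 1285 = 6p ⇒ p = 1285/6 ≈ 214.1667, q = 1888/3 ≈ 629.3333.
New expenditure = 214.1667 × 629.3333 = 134782.22.

134782.22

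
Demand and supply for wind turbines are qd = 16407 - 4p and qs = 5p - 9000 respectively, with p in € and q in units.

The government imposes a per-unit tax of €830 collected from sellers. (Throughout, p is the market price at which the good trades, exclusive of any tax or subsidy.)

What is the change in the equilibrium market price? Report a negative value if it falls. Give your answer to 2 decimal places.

+461.11

Original equilibrium: 16407 - 4p = 5p - 9000 gives 25407 = 9p, so p = 2823 and q = 5115.
Since sellers keep the price net of the tax, the effective supply curve becomes qs = 5p - 13150.
Equate the new curves: 16407 - 4p = 5p - 13150, giving 29557 = 9p, p = 29557/9 ≈ 3284.1111, q = 29435/9 ≈ 3270.5556.
Δp = 3284.1111 − 2823 = +461.11.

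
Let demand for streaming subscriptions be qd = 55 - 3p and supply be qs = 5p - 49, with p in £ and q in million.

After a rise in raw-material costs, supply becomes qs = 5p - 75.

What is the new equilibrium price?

Before the shock: 55 - 3p = 5p - 49 ⇒ 104 = 8p ⇒ p = 13, q = 16.
The new curves are qd = 55 - 3p (demand) and qs = 5p - 75 (supply).
Equate the new curves: 55 - 3p = 5p - 75, giving 130 = 8p, p = 16.25, q = 6.25.

16.25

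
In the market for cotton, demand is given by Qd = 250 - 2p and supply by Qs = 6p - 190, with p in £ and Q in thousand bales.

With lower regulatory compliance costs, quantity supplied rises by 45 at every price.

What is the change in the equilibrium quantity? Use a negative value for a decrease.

+11.25

Solve the original market: 250 - 2p = 6p - 190, hence p = 55 and Q = 140.
The shock moves the curves to Qd = 250 - 2p and Qs = 6p - 145.
New equilibrium: 250 - 2p = 6p - 145 ⇒ 395 = 8p ⇒ p = 49.375, Q = 151.25.
ΔQ = 151.25 − 140 = +11.25.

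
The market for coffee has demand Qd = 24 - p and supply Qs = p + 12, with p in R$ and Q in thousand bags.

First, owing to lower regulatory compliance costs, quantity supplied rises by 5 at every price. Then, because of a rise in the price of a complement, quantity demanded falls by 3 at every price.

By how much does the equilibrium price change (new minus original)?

-4

Initially, 24 - p = p + 12, so 12 = 2p and p = 6, Q = 18.
With the change applied: demand Qd = 21 - p, supply Qs = p + 17.
Equate the new curves: 21 - p = p + 17, giving 4 = 2p, p = 2, Q = 19.
Δp = 2 − 6 = -4.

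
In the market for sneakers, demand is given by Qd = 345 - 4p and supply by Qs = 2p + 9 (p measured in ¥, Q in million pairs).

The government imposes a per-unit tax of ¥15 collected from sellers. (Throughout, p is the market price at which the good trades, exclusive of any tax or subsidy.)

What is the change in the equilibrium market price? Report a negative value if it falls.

Solve the original market: 345 - 4p = 2p + 9, hence p = 56 and Q = 121.
Since sellers keep the price net of the tax, the effective supply curve becomes Qs = 2p - 21.
Equate the new curves: 345 - 4p = 2p - 21, giving 366 = 6p, p = 61, Q = 101.
Δp = 61 − 56 = +5.

+5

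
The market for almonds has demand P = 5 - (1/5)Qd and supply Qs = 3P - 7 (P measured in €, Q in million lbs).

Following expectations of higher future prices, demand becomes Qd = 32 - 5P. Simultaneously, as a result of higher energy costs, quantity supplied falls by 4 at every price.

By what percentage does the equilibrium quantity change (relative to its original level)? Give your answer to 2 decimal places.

Solve the original market: 25 - 5P = 3P - 7, hence P = 4 and Q = 5.
The shock moves the curves to Qd = 32 - 5P and Qs = 3P - 11.
Setting them equal: 32 - 5P = 3P - 11 → 43 = 8P, so P = 5.375 and Q = 5.125.
%ΔQ = (5.125 − 5) / 5 × 100 = +2.50%.

+2.50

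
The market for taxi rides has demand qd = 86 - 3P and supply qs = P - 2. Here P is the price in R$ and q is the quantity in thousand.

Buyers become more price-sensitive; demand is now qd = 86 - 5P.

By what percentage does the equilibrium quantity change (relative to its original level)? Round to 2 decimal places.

Before the shock: 86 - 3P = P - 2 ⇒ 88 = 4P ⇒ P = 22, q = 20.
With the change applied: demand qd = 86 - 5P, supply qs = P - 2.
Equate the new curves: 86 - 5P = P - 2, giving 88 = 6P, P = 44/3 ≈ 14.6667, q = 38/3 ≈ 12.6667.
%Δq = (12.6667 − 20) / 20 × 100 = -36.67%.

-36.67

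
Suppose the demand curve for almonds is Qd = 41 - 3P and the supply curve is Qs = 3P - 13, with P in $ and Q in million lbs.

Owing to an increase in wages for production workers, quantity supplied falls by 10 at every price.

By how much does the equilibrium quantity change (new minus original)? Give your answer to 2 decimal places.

-5.00

Initially, 41 - 3P = 3P - 13, so 54 = 6P and P = 9, Q = 14.
The shock moves the curves to Qd = 41 - 3P and Qs = 3P - 23.
New equilibrium: 41 - 3P = 3P - 23 ⇒ 64 = 6P ⇒ P = 32/3 ≈ 10.6667, Q = 9.
ΔQ = 9 − 14 = -5.00.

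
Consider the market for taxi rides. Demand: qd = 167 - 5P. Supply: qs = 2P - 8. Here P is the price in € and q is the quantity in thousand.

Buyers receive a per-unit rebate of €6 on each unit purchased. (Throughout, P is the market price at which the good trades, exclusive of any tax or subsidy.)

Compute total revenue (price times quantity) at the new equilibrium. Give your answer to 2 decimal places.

Solve the original market: 167 - 5P = 2P - 8, hence P = 25 and q = 42.
Since buyers' out-of-pocket price is the market price minus the rebate, the effective demand curve becomes qd = 197 - 5P.
Setting them equal: 197 - 5P = 2P - 8 → 205 = 7P, so P = 205/7 ≈ 29.2857 and q = 354/7 ≈ 50.5714.
New expenditure = 29.2857 × 50.5714 = 1481.02.

1481.02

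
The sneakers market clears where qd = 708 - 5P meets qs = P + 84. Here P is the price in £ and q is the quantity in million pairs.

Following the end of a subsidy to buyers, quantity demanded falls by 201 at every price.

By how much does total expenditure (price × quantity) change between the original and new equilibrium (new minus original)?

-8659.75

Original equilibrium: 708 - 5P = P + 84 gives 624 = 6P, so P = 104 and q = 188.
The shock moves the curves to qd = 507 - 5P and qs = P + 84.
Clearing the new market: 507 - 5P = P + 84, so P = 70.5 and q = 154.5.
Expenditure moves from 104×188 = 19552 to 70.5×154.5 = 10892.25; change = -8659.75.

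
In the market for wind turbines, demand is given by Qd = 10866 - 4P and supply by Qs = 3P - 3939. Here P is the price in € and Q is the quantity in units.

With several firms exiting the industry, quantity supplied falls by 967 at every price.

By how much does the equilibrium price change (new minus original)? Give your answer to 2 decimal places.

Before the shock: 10866 - 4P = 3P - 3939 ⇒ 14805 = 7P ⇒ P = 2115, Q = 2406.
After the shift, demand is Qd = 10866 - 4P and supply is Qs = 3P - 4906.
Setting them equal: 10866 - 4P = 3P - 4906 → 15772 = 7P, so P = 15772/7 ≈ 2253.1429 and Q = 12974/7 ≈ 1853.4286.
ΔP = 2253.1429 − 2115 = +138.14.

+138.14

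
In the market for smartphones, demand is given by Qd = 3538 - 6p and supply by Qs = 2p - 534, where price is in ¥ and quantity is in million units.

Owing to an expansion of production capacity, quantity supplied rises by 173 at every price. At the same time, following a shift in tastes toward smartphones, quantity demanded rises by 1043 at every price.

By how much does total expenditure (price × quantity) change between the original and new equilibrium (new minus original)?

Before the shock: 3538 - 6p = 2p - 534 ⇒ 4072 = 8p ⇒ p = 509, Q = 484.
The new curves are Qd = 4581 - 6p (demand) and Qs = 2p - 361 (supply).
Clearing the new market: 4581 - 6p = 2p - 361, so p = 617.75 and Q = 874.5.
Expenditure moves from 509×484 = 246356 to 617.75×874.5 = 540222.375; change = +293866.375.

+293866.375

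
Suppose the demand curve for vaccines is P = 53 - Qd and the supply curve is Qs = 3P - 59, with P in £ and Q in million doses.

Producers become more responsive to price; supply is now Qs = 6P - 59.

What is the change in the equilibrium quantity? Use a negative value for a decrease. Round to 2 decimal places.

Original equilibrium: 53 - P = 3P - 59 gives 112 = 4P, so P = 28 and Q = 25.
The shock moves the curves to Qd = 53 - P and Qs = 6P - 59.
Setting them equal: 53 - P = 6P - 59 → 112 = 7P, so P = 16 and Q = 37.
ΔQ = 37 − 25 = +12.00.

+12.00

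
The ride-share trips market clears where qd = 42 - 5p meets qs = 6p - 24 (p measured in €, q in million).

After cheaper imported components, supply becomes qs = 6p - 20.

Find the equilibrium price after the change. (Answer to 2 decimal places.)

5.64

Initially, 42 - 5p = 6p - 24, so 66 = 11p and p = 6, q = 12.
The shock moves the curves to qd = 42 - 5p and qs = 6p - 20.
Equate the new curves: 42 - 5p = 6p - 20, giving 62 = 11p, p = 62/11 ≈ 5.6364, q = 152/11 ≈ 13.8182.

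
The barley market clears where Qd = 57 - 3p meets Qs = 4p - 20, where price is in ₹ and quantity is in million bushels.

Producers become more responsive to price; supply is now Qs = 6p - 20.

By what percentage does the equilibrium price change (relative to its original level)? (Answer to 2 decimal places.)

Solve the original market: 57 - 3p = 4p - 20, hence p = 11 and Q = 24.
The shock moves the curves to Qd = 57 - 3p and Qs = 6p - 20.
Equate the new curves: 57 - 3p = 6p - 20, giving 77 = 9p, p = 77/9 ≈ 8.5556, Q = 94/3 ≈ 31.3333.
%Δp = (8.5556 − 11) / 11 × 100 = -22.22%.

-22.22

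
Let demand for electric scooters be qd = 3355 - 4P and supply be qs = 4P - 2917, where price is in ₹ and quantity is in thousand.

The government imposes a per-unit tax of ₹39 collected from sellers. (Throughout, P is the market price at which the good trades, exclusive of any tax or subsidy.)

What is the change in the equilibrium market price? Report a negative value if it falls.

+19.5

Before the shock: 3355 - 4P = 4P - 2917 ⇒ 6272 = 8P ⇒ P = 784, q = 219.
Since sellers keep the price net of the tax, the effective supply curve becomes qs = 4P - 3073.
Equate the new curves: 3355 - 4P = 4P - 3073, giving 6428 = 8P, P = 803.5, q = 141.
ΔP = 803.5 − 784 = +19.5.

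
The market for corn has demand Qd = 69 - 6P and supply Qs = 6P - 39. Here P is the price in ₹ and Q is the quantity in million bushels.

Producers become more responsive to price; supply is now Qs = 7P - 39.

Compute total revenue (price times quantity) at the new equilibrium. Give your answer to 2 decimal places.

159.12

Initially, 69 - 6P = 6P - 39, so 108 = 12P and P = 9, Q = 15.
The shock moves the curves to Qd = 69 - 6P and Qs = 7P - 39.
Setting them equal: 69 - 6P = 7P - 39 → 108 = 13P, so P = 108/13 ≈ 8.3077 and Q = 249/13 ≈ 19.1538.
New expenditure = 8.3077 × 19.1538 = 159.12.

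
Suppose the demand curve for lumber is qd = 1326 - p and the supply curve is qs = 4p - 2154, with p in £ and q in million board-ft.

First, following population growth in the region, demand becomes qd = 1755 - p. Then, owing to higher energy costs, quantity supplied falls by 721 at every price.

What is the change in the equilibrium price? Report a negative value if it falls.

Before the shock: 1326 - p = 4p - 2154 ⇒ 3480 = 5p ⇒ p = 696, q = 630.
With the change applied: demand qd = 1755 - p, supply qs = 4p - 2875.
Clearing the new market: 1755 - p = 4p - 2875, so p = 926 and q = 829.
Δp = 926 − 696 = +230.

+230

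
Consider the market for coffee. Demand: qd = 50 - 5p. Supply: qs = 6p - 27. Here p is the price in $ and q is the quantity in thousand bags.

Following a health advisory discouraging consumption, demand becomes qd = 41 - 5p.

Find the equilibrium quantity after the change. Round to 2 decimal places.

Initially, 50 - 5p = 6p - 27, so 77 = 11p and p = 7, q = 15.
The new curves are qd = 41 - 5p (demand) and qs = 6p - 27 (supply).
Setting them equal: 41 - 5p = 6p - 27 → 68 = 11p, so p = 68/11 ≈ 6.1818 and q = 111/11 ≈ 10.0909.

10.09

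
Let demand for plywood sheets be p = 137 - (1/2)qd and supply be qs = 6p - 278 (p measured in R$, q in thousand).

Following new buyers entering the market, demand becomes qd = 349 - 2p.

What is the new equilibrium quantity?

192.25

Original equilibrium: 274 - 2p = 6p - 278 gives 552 = 8p, so p = 69 and q = 136.
The shock moves the curves to qd = 349 - 2p and qs = 6p - 278.
Clearing the new market: 349 - 2p = 6p - 278, so p = 78.375 and q = 192.25.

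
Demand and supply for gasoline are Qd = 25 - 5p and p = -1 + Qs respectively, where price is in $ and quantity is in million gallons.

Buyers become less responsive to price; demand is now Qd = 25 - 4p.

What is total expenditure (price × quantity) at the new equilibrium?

27.84

Solve the original market: 25 - 5p = p + 1, hence p = 4 and Q = 5.
The new curves are Qd = 25 - 4p (demand) and Qs = p + 1 (supply).
New equilibrium: 25 - 4p = p + 1 ⇒ 24 = 5p ⇒ p = 4.8, Q = 5.8.
New expenditure = 4.8 × 5.8 = 27.84.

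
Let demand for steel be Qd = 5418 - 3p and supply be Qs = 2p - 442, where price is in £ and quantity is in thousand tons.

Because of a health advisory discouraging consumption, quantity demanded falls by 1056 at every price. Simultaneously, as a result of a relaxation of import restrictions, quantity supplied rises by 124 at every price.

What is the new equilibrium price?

Solve the original market: 5418 - 3p = 2p - 442, hence p = 1172 and Q = 1902.
The shock moves the curves to Qd = 4362 - 3p and Qs = 2p - 318.
Setting them equal: 4362 - 3p = 2p - 318 → 4680 = 5p, so p = 936 and Q = 1554.

936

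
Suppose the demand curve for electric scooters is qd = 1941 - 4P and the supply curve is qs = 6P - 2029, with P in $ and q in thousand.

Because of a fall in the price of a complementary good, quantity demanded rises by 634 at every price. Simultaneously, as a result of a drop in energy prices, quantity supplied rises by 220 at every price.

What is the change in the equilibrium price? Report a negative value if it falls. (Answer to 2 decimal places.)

+41.40

Before the shock: 1941 - 4P = 6P - 2029 ⇒ 3970 = 10P ⇒ P = 397, q = 353.
The shock moves the curves to qd = 2575 - 4P and qs = 6P - 1809.
Clearing the new market: 2575 - 4P = 6P - 1809, so P = 438.4 and q = 821.4.
ΔP = 438.4 − 397 = +41.40.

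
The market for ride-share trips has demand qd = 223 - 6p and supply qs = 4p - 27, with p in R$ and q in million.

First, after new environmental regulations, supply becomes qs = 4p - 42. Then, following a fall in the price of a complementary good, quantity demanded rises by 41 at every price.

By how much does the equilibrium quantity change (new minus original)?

+7.4

Original equilibrium: 223 - 6p = 4p - 27 gives 250 = 10p, so p = 25 and q = 73.
With the change applied: demand qd = 264 - 6p, supply qs = 4p - 42.
Equate the new curves: 264 - 6p = 4p - 42, giving 306 = 10p, p = 30.6, q = 80.4.
Δq = 80.4 − 73 = +7.4.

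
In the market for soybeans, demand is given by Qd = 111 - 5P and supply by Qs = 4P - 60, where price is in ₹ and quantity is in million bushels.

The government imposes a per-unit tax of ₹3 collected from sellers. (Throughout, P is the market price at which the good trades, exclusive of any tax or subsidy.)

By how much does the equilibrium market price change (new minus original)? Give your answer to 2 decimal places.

+1.33

Solve the original market: 111 - 5P = 4P - 60, hence P = 19 and Q = 16.
Since sellers keep the price net of the tax, the effective supply curve becomes Qs = 4P - 72.
New equilibrium: 111 - 5P = 4P - 72 ⇒ 183 = 9P ⇒ P = 61/3 ≈ 20.3333, Q = 28/3 ≈ 9.3333.
ΔP = 20.3333 − 19 = +1.33.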